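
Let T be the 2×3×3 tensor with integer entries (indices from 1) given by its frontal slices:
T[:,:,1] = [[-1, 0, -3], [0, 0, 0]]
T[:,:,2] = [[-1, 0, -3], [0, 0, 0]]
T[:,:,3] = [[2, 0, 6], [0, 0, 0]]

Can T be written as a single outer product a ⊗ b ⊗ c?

If T = a ⊗ b ⊗ c then every fibre of T is a multiple of the corresponding factor, so read the factors off the fibres through the nonzero entry T[1,1,1] = -1.
The mode-1 fibre T[:,1,1] = [-1, 0] gives a = [1, 0] (primitive direction); the mode-2 fibre T[1,:,1] = [-1, 0, -3] gives b = [1, 0, 3]; then c[k] = T[1,1,k] / (a[1]·b[1]) = [-1, -1, 2] / 1 = [-1, -1, 2].
Expanding [1, 0] ⊗ [1, 0, 3] ⊗ [-1, -1, 2] reproduces all 18 entries of T, so T = [1, 0] ⊗ [1, 0, 3] ⊗ [-1, -1, 2] and rank(T) ≤ 1.
Equivalently every frontal slice T[:,:,k] is c[k] times the rank-1 matrix [1, 0] ⊗ [1, 0, 3]. So T has rank 1 (it is nonzero).

Yes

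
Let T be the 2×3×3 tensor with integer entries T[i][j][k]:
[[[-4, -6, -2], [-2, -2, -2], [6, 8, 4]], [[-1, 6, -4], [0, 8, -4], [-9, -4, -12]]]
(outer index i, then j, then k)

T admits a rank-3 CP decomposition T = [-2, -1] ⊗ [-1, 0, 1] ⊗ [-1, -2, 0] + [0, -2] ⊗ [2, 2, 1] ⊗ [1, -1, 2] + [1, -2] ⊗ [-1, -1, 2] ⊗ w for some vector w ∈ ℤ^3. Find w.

w = [2, 2, 2]

Subtract the known terms from T to get the rank-1 residual R = [1, -2] ⊗ [-1, -1, 2] ⊗ w, so R[i,j,k] = a[i]·b[j]·w[k]. Pick indices with nonzero a[0]·b[0] = (1)·(-1) = -1. Only the fibre through (0,0,·) is needed: R[0,0,:] = T[0,0,:] − Σₗ aₗ[0]bₗ[0]cₗ = [-4, -6, -2] − (-2)·(-1)·[-1, -2, 0] − (0)·(2)·[1, -1, 2] = [-2, -2, -2]. Then w[k] = R[0,0,k] / -1 for each k, giving w = [-2, -2, -2] / -1 = [2, 2, 2].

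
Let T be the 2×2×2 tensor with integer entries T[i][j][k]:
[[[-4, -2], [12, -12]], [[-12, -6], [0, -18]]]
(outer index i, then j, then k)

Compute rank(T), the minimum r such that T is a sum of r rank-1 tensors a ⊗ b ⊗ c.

Lower bound: in the mode-3 unfolding of T (rows indexed by k, columns by (i,j)) the 2×2 minor on rows k ∈ {0, 1}, columns (i,j) ∈ {(0,0), (0,1)} is det [[-4, 12], [-2, -12]] = 72 ≠ 0, so that unfolding has rank ≥ 2 and hence rank(T) ≥ 2 (CP rank is at least every unfolding rank, though it can be larger).
Upper bound: with S_k = T[:,:,k], the two rank-1 terms a₁b₁ᵀ, a₂b₂ᵀ are the rank-1 members of the pencil x·S₀ + y·S₁.
det(x·S₀ + y·S₁) is 144·x² − 36·y² = 36·(2·x − y)(2·x + y), vanishing at (x:y) = (1:2) and (1:-2).
M₁ = S₀ + 2·S₁ = [[-8, -12], [-24, -36]] = (-4)·[1, 3][2, 3]ᵀ and M₂ = S₀ − 2·S₁ = [[0, 36], [0, 36]] = 36·[1, 1][0, 1]ᵀ, so take a₁ = [1, 3], b₁ = [2, 3], a₂ = [1, 1], b₂ = [0, 1].
Each slice is an integer combination of E₁ = a₁b₁ᵀ and E₂ = a₂b₂ᵀ: S₀ = −2·E₁ + 18·E₂, S₁ = −E₁ − 9·E₂; reading off coefficients, c₁ = [-2, -1] and c₂ = [18, -9].
Hence T = [1, 3] ⊗ [2, 3] ⊗ [-2, -1] + [1, 1] ⊗ [0, 1] ⊗ [18, -9], so rank(T) ≤ 2.
These bounds meet, so rank(T) = 2.

2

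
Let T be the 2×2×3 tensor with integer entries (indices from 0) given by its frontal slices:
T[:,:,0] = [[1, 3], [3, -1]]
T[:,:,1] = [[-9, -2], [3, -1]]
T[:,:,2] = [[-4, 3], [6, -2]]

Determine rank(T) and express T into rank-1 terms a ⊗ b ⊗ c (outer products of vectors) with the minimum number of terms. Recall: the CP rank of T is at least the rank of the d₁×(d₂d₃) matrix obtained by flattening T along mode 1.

Lower bound: in the mode-3 unfolding of T (rows indexed by k, columns by (i,j)) the 2×2 minor on rows k ∈ {0, 1}, columns (i,j) ∈ {(0,0), (0,1)} is det [[1, 3], [-9, -2]] = 25 ≠ 0, so that unfolding has rank ≥ 2 and hence rank(T) ≥ 2 (CP rank is at least every unfolding rank, though it can be larger).
Upper bound: with S_k = T[:,:,k], the two rank-1 terms a₁b₁ᵀ, a₂b₂ᵀ are the rank-1 members of the pencil x·S₀ + y·S₁.
det(x·S₀ + y·S₁) is −10·x² + 5·xy + 15·y² = (-5)·(2·x − 3·y)(x + y), vanishing at (x:y) = (3:2) and (1:-1).
M₁ = 3·S₀ + 2·S₁ = [[-15, 5], [15, -5]] = (-5)·[1, -1][3, -1]ᵀ and M₂ = S₀ − S₁ = [[10, 5], [0, 0]] = 5·[1, 0][2, 1]ᵀ, so take a₁ = [1, -1], b₁ = [3, -1], a₂ = [1, 0], b₂ = [2, 1].
Each slice is an integer combination of E₁ = a₁b₁ᵀ and E₂ = a₂b₂ᵀ: S₀ = −E₁ + 2·E₂, S₁ = −E₁ − 3·E₂, S₂ = −2·E₁ + E₂; reading off coefficients, c₁ = [-1, -1, -2] and c₂ = [2, -3, 1].
Hence T = [1, -1] ⊗ [3, -1] ⊗ [-1, -1, -2] + [1, 0] ⊗ [2, 1] ⊗ [2, -3, 1], so rank(T) ≤ 2.
These bounds meet, so rank(T) = 2.

rank(T) = 2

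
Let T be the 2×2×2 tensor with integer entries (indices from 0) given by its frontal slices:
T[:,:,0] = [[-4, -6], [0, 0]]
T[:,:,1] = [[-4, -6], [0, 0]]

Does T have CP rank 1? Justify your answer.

If T = a ⊗ b ⊗ c then every fibre of T is a multiple of the corresponding factor, so read the factors off the fibres through the nonzero entry T[0,0,0] = -4.
The mode-1 fibre T[:,0,0] = [-4, 0] gives a = [1, 0] (primitive direction); the mode-2 fibre T[0,:,0] = [-4, -6] gives b = [2, 3]; then c[k] = T[0,0,k] / (a[0]·b[0]) = [-4, -4] / 2 = [-2, -2].
Expanding [1, 0] ⊗ [2, 3] ⊗ [-2, -2] reproduces all 8 entries of T, so T = [1, 0] ⊗ [2, 3] ⊗ [-2, -2] and rank(T) ≤ 1.
Equivalently every frontal slice T[:,:,k] is c[k] times the rank-1 matrix [1, 0] ⊗ [2, 3]. So T has rank 1 (it is nonzero).

Yes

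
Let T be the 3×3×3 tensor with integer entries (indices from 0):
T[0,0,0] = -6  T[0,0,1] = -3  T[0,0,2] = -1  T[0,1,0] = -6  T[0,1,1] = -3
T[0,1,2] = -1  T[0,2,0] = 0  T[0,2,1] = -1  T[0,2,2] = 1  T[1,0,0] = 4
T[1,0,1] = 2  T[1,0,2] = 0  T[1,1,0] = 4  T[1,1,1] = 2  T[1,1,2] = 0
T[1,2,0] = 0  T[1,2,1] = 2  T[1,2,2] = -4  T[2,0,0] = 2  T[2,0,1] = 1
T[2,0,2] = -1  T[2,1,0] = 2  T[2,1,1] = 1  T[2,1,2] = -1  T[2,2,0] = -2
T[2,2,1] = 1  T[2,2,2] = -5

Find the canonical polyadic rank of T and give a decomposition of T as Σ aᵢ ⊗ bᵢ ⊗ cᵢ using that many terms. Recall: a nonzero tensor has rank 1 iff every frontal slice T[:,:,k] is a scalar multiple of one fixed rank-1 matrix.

Lower bound: the mode-3 unfolding of T (rows indexed by k, columns by (i,j) = (0,0), (0,1), (0,2), (1,0), (1,1), (1,2), (2,0), (2,1), (2,2)) is [[-6, -6, 0, 4, 4, 0, 2, 2, -2], [-3, -3, -1, 2, 2, 2, 1, 1, 1], [-1, -1, 1, 0, 0, -4, -1, -1, -5]].
There the 3×3 minor on rows k ∈ {0, 1, 2}, columns (i,j) ∈ {(0,0), (0,2), (1,0)} is det [[-6, 0, 4], [-3, -1, 2], [-1, 1, 0]] = -4 ≠ 0, so this unfolding has rank ≥ 3; CP rank is at least every unfolding rank, so rank(T) ≥ 3. (This is only a lower bound: in general the CP rank may exceed every unfolding rank, so we still need to exhibit 3 rank-1 terms summing to T.)
Upper bound: T is a sum of 3 rank-1 terms, T = (1, -2, -2) ⊗ (0, 0, 1) ⊗ (-2, -2, 2) + (1, -1, -1) ⊗ (1, 1, -1) ⊗ (-4, -2, 0) + (1, 0, 1) ⊗ (1, 1, 1) ⊗ (-2, -1, -1) (one valid choice — decompositions are not unique — normalised so each a, b is primitive with positive first nonzero entry; check it by expanding all entries), so rank(T) ≤ 3.
These bounds meet, so rank(T) = 3.

rank(T) = 3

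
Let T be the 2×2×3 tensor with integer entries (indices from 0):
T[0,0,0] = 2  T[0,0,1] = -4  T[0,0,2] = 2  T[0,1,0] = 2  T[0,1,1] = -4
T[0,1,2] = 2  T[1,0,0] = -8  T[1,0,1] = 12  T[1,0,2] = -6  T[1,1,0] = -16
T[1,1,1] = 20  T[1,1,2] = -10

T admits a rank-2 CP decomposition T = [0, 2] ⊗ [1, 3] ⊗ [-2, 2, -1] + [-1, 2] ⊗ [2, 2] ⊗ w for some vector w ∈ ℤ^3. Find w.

Subtract the known terms from T to get the rank-1 residual R = [-1, 2] ⊗ [2, 2] ⊗ w, so R[i,j,k] = a[i]·b[j]·w[k]. Pick indices with nonzero a[0]·b[0] = (-1)·(2) = -2. Only the fibre through (0,0,·) is needed: R[0,0,:] = T[0,0,:] − Σₗ aₗ[0]bₗ[0]cₗ = [2, -4, 2] − (0)·(1)·[-2, 2, -1] = [2, -4, 2]. Then w[k] = R[0,0,k] / -2 for each k, giving w = [2, -4, 2] / -2 = [-1, 2, -1].

w = [-1, 2, -1]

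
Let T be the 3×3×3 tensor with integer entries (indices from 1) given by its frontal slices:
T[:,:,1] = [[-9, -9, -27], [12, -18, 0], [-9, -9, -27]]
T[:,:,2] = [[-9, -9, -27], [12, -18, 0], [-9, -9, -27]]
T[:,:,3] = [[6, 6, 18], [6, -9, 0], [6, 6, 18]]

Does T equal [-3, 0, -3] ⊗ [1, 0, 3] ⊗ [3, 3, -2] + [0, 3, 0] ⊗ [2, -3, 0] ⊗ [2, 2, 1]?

No

Reconstruct entry (1,2,1) from the claimed factors: Σₗ aₗ[1]bₗ[2]cₗ[1] = (-3)·(0)·(3) + (0)·(-3)·(2) = 0, but T[1,2,1] = -9. The claim is false.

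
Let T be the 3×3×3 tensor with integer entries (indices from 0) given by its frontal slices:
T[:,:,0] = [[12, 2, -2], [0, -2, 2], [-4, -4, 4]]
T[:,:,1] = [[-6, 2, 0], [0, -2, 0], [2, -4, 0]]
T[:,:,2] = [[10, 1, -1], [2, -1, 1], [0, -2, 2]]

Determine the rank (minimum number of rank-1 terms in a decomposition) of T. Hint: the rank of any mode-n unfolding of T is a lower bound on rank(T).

Lower bound: in the mode-2 unfolding of T (rows indexed by j, columns by (i,k)) the 3×3 minor on rows j ∈ {0, 1, 2}, columns (i,k) ∈ {(0,0), (0,1), (0,2)} is det [[12, -6, 10], [2, 2, 1], [-2, 0, -1]] = 16 ≠ 0, so that unfolding has rank ≥ 3 and hence rank(T) ≥ 3 (CP rank is at least every unfolding rank, though it can be larger).
Upper bound: T is a sum of 3 rank-1 terms, T = [1, -1, -2] ∘ [1, -1, 0] ∘ [0, -2, 0] + [1, -1, -2] ∘ [2, 1, -1] ∘ [2, 0, 1] + [2, 1, 1] ∘ [1, 0, 0] ∘ [4, -2, 4] (written with every a and b primitive with positive leading entry and the scale carried by c; CP decompositions are not unique, and this one is verified by expanding entrywise), so rank(T) ≤ 3.
These bounds meet, so rank(T) = 3.

3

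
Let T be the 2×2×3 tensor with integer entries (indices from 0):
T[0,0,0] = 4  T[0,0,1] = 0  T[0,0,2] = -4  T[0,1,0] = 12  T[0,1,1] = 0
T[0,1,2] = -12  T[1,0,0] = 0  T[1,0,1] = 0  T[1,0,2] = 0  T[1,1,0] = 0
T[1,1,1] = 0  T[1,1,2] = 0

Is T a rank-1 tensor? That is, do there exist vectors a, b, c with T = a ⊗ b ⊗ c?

Yes

If T = a ⊗ b ⊗ c then every fibre of T is a multiple of the corresponding factor, so read the factors off the fibres through the nonzero entry T[0,0,0] = 4.
The mode-1 fibre T[:,0,0] = [4, 0] gives a = [1, 0] (primitive direction); the mode-2 fibre T[0,:,0] = [4, 12] gives b = [1, 3]; then c[k] = T[0,0,k] / (a[0]·b[0]) = [4, 0, -4] / 1 = [4, 0, -4].
Expanding [1, 0] ⊗ [1, 3] ⊗ [4, 0, -4] reproduces all 12 entries of T, so T = [1, 0] ⊗ [1, 3] ⊗ [4, 0, -4] and rank(T) ≤ 1.
Equivalently every frontal slice T[:,:,k] is c[k] times the rank-1 matrix [1, 0] ⊗ [1, 3]. So T has rank 1 (it is nonzero).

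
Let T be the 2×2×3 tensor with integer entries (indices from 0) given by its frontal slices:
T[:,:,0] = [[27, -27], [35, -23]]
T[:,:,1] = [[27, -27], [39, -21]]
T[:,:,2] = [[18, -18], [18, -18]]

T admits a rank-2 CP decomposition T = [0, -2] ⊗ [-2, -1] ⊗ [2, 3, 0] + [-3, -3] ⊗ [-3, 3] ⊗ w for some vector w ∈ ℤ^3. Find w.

Subtract the known terms from T to get the rank-1 residual R = [-3, -3] ⊗ [-3, 3] ⊗ w, so R[i,j,k] = a[i]·b[j]·w[k]. Pick indices with nonzero a[0]·b[0] = (-3)·(-3) = 9. Only the fibre through (0,0,·) is needed: R[0,0,:] = T[0,0,:] − Σₗ aₗ[0]bₗ[0]cₗ = [27, 27, 18] − (0)·(-2)·[2, 3, 0] = [27, 27, 18]. Then w[k] = R[0,0,k] / 9 for each k, giving w = [27, 27, 18] / 9 = [3, 3, 2].

w = [3, 3, 2]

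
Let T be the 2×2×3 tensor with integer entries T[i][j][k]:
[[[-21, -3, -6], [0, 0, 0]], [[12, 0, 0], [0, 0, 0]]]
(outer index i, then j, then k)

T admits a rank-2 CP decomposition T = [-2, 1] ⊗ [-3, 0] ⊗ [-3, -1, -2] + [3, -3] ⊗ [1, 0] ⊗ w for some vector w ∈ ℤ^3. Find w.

w = [-1, 1, 2]

Subtract the known terms from T to get the rank-1 residual R = [3, -3] ⊗ [1, 0] ⊗ w, so R[i,j,k] = a[i]·b[j]·w[k]. Pick indices with nonzero a[0]·b[0] = (3)·(1) = 3. Only the fibre through (0,0,·) is needed: R[0,0,:] = T[0,0,:] − Σₗ aₗ[0]bₗ[0]cₗ = [-21, -3, -6] − (-2)·(-3)·[-3, -1, -2] = [-3, 3, 6]. Then w[k] = R[0,0,k] / 3 for each k, giving w = [-3, 3, 6] / 3 = [-1, 1, 2].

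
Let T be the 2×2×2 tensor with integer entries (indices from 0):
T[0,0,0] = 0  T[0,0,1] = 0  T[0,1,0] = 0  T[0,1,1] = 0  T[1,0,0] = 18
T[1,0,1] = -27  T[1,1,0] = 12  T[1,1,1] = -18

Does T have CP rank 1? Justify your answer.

If T = a ⊗ b ⊗ c then every fibre of T is a multiple of the corresponding factor, so read the factors off the fibres through the nonzero entry T[1,0,0] = 18.
The mode-1 fibre T[:,0,0] = [0, 18] gives a = [0, 1] (primitive direction); the mode-2 fibre T[1,:,0] = [18, 12] gives b = [3, 2]; then c[k] = T[1,0,k] / (a[1]·b[0]) = [18, -27] / 3 = [6, -9].
Expanding [0, 1] ⊗ [3, 2] ⊗ [6, -9] reproduces all 8 entries of T, so T = [0, 1] ⊗ [3, 2] ⊗ [6, -9] and rank(T) ≤ 1.
Equivalently every frontal slice T[:,:,k] is c[k] times the rank-1 matrix [0, 1] ⊗ [3, 2]. So T has rank 1 (it is nonzero).

Yes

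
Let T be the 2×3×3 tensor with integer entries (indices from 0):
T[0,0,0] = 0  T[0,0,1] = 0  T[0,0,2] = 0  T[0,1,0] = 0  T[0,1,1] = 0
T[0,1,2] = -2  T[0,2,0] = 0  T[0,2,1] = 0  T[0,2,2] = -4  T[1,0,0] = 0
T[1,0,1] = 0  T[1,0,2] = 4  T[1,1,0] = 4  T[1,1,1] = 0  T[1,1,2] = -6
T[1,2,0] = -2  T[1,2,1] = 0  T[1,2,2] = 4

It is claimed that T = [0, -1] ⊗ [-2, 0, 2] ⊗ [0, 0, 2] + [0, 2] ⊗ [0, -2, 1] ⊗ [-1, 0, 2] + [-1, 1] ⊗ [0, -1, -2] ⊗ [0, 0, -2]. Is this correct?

Reconstruct entrywise from the claimed factors. For example, T[0,2,2] = -4 and Σₗ aₗ[0]bₗ[2]cₗ[2] = (0)·(2)·(2) + (0)·(1)·(2) + (-1)·(-2)·(-2) = -4; checking all 18 entries, every one matches. The claim holds.

Yes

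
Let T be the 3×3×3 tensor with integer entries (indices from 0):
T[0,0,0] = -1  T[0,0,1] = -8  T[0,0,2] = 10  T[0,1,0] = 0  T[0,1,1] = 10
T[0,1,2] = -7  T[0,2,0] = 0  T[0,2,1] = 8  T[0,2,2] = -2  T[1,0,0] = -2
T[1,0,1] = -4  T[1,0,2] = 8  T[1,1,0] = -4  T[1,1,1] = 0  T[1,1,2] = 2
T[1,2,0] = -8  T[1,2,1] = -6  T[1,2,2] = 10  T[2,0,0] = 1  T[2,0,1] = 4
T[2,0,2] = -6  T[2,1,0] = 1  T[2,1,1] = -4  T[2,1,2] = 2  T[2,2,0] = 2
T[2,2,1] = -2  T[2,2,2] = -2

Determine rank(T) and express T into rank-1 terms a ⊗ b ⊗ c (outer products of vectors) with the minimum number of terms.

Lower bound: the mode-3 unfolding of T (rows indexed by k, columns by (i,j) = (0,0), (0,1), (0,2), (1,0), (1,1), (1,2), (2,0), (2,1), (2,2)) is [[-1, 0, 0, -2, -4, -8, 1, 1, 2], [-8, 10, 8, -4, 0, -6, 4, -4, -2], [10, -7, -2, 8, 2, 10, -6, 2, -2]].
There the 3×3 minor on rows k ∈ {0, 1, 2}, columns (i,j) ∈ {(0,0), (0,1), (0,2)} is det [[-1, 0, 0], [-8, 10, 8], [10, -7, -2]] = -36 ≠ 0, so this unfolding has rank ≥ 3; CP rank is at least every unfolding rank, so rank(T) ≥ 3. (Flattening ranks never certify an upper bound on CP rank; for that we must actually write T with 3 rank-1 terms.)
Upper bound: T is a sum of 3 rank-1 terms, T = [1, -2, 0] ⊗ [0, 1, 2] ⊗ [1, 2, -1] + [1, 2, -1] ⊗ [1, 1, 2] ⊗ [-1, 0, 2] + [2, 1, -1] ⊗ [2, -2, -1] ⊗ [0, -2, 2] (one valid choice — decompositions are not unique — normalised so each a, b is primitive with positive first nonzero entry; check it by expanding all entries), so rank(T) ≤ 3.
These bounds meet, so rank(T) = 3.

rank(T) = 3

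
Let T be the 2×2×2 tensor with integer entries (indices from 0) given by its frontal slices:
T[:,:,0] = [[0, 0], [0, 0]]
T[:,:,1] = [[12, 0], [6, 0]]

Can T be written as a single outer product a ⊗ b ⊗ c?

If T = a ⊗ b ⊗ c then every fibre of T is a multiple of the corresponding factor, so read the factors off the fibres through the nonzero entry T[0,0,1] = 12.
The mode-1 fibre T[:,0,1] = [12, 6] gives a = (2, 1) (primitive direction); the mode-2 fibre T[0,:,1] = [12, 0] gives b = (1, 0); then c[k] = T[0,0,k] / (a[0]·b[0]) = [0, 12] / 2 = (0, 6).
Expanding (2, 1) ⊗ (1, 0) ⊗ (0, 6) reproduces all 8 entries of T, so T = (2, 1) ⊗ (1, 0) ⊗ (0, 6) and rank(T) ≤ 1.
Equivalently every frontal slice T[:,:,k] is c[k] times the rank-1 matrix (2, 1) ⊗ (1, 0). So T has rank 1 (it is nonzero).

Yes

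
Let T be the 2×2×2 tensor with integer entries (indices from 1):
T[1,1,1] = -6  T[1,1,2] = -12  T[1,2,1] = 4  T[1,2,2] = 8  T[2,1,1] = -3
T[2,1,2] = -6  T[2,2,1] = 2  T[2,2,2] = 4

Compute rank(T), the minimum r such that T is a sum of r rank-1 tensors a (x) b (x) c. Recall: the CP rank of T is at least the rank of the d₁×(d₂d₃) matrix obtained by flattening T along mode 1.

Lower bound: T ≠ 0 (e.g. T[1,1,1] = -6), so rank(T) ≥ 1.
Upper bound: if T = a (x) b (x) c then every fibre of T is a multiple of the corresponding factor, so read the factors off the fibres through the nonzero entry T[1,1,1] = -6.
The mode-1 fibre T[:,1,1] = [-6, -3] gives a = [2, 1] (primitive direction); the mode-2 fibre T[1,:,1] = [-6, 4] gives b = [3, -2]; then c[k] = T[1,1,k] / (a[1]·b[1]) = [-6, -12] / 6 = [-1, -2].
Expanding [2, 1] (x) [3, -2] (x) [-1, -2] reproduces all 8 entries of T, so T = [2, 1] (x) [3, -2] (x) [-1, -2] and rank(T) ≤ 1.
These bounds meet, so rank(T) = 1.
Check entry T[2,2,2] = 4: (1)·(-2)·(-2) = 4.

1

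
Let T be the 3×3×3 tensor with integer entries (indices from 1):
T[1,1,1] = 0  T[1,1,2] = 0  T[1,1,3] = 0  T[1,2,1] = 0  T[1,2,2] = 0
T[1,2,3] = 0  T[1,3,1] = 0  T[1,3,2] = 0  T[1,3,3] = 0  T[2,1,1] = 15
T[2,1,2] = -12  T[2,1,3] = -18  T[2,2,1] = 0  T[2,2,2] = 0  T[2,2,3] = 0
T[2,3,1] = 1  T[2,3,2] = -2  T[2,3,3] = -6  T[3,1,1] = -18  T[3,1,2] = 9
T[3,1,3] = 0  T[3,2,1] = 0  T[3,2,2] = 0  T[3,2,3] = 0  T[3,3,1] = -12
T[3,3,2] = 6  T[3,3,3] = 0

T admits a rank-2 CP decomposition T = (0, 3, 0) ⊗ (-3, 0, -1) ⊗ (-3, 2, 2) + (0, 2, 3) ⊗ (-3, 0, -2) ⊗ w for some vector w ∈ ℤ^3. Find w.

w = (2, -1, 0)

Subtract the known terms from T to get the rank-1 residual R = (0, 2, 3) ⊗ (-3, 0, -2) ⊗ w, so R[i,j,k] = a[i]·b[j]·w[k]. Pick indices with nonzero a[2]·b[1] = (2)·(-3) = -6. Only the fibre through (2,1,·) is needed: R[2,1,:] = T[2,1,:] − Σₗ aₗ[2]bₗ[1]cₗ = [15, -12, -18] − (3)·(-3)·(-3, 2, 2) = [-12, 6, 0]. Then w[k] = R[2,1,k] / -6 for each k, giving w = [-12, 6, 0] / -6 = (2, -1, 0).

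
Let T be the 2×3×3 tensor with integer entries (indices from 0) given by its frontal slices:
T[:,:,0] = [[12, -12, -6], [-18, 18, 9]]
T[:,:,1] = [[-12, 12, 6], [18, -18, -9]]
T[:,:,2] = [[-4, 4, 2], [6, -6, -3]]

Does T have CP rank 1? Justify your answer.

If T = a ⊗ b ⊗ c then every fibre of T is a multiple of the corresponding factor, so read the factors off the fibres through the nonzero entry T[0,0,0] = 12.
The mode-1 fibre T[:,0,0] = [12, -18] gives a = [2, -3] (primitive direction); the mode-2 fibre T[0,:,0] = [12, -12, -6] gives b = [2, -2, -1]; then c[k] = T[0,0,k] / (a[0]·b[0]) = [12, -12, -4] / 4 = [3, -3, -1].
Expanding [2, -3] ⊗ [2, -2, -1] ⊗ [3, -3, -1] reproduces all 18 entries of T, so T = [2, -3] ⊗ [2, -2, -1] ⊗ [3, -3, -1] and rank(T) ≤ 1.
Equivalently every frontal slice T[:,:,k] is c[k] times the rank-1 matrix [2, -3] ⊗ [2, -2, -1]. So T has rank 1 (it is nonzero).

Yes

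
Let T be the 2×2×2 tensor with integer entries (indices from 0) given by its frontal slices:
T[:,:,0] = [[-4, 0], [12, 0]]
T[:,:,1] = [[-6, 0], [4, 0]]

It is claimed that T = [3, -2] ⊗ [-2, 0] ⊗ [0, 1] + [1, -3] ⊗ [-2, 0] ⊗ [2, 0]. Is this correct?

Reconstruct entrywise from the claimed factors. For example, T[1,0,1] = 4 and Σₗ aₗ[1]bₗ[0]cₗ[1] = (-2)·(-2)·(1) + (-3)·(-2)·(0) = 4; checking all 8 entries, every one matches. The claim holds.

Yes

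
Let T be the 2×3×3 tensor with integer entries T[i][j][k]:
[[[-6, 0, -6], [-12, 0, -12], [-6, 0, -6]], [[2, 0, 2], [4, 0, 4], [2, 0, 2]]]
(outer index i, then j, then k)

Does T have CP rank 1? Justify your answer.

Yes

The mode-1 fibre T[:,0,0] = [-6, 2] gives a = (3, -1) (primitive direction); the mode-2 fibre T[0,:,0] = [-6, -12, -6] gives b = (1, 2, 1); then c[k] = T[0,0,k] / (a[0]·b[0]) = [-6, 0, -6] / 3 = (-2, 0, -2).
Expanding (3, -1) (x) (1, 2, 1) (x) (-2, 0, -2) reproduces all 18 entries of T, so T = (3, -1) (x) (1, 2, 1) (x) (-2, 0, -2) and rank(T) ≤ 1.
Equivalently every frontal slice T[:,:,k] is c[k] times the rank-1 matrix (3, -1) (x) (1, 2, 1). So T has rank 1 (it is nonzero).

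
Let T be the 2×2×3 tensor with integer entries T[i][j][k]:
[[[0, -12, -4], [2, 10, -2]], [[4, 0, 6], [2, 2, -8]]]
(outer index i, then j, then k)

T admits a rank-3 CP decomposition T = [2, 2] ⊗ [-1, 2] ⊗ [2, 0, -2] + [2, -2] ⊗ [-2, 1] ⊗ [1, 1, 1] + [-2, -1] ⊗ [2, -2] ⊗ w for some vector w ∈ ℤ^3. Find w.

w = [-2, 2, 1]

Subtract the known terms from T to get the rank-1 residual R = [-2, -1] ⊗ [2, -2] ⊗ w, so R[i,j,k] = a[i]·b[j]·w[k]. Pick indices with nonzero a[0]·b[0] = (-2)·(2) = -4. Only the fibre through (0,0,·) is needed: R[0,0,:] = T[0,0,:] − Σₗ aₗ[0]bₗ[0]cₗ = [0, -12, -4] − (2)·(-1)·[2, 0, -2] − (2)·(-2)·[1, 1, 1] = [8, -8, -4]. Then w[k] = R[0,0,k] / -4 for each k, giving w = [8, -8, -4] / -4 = [-2, 2, 1].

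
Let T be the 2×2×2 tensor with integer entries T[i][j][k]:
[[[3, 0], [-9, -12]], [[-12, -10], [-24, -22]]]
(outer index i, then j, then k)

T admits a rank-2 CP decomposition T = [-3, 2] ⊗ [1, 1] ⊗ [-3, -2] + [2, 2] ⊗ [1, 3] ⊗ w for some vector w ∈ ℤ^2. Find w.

w = [-3, -3]

Subtract the known terms from T to get the rank-1 residual R = [2, 2] ⊗ [1, 3] ⊗ w, so R[i,j,k] = a[i]·b[j]·w[k]. Pick indices with nonzero a[0]·b[0] = (2)·(1) = 2. Only the fibre through (0,0,·) is needed: R[0,0,:] = T[0,0,:] − Σₗ aₗ[0]bₗ[0]cₗ = [3, 0] − (-3)·(1)·[-3, -2] = [-6, -6]. Then w[k] = R[0,0,k] / 2 for each k, giving w = [-6, -6] / 2 = [-3, -3].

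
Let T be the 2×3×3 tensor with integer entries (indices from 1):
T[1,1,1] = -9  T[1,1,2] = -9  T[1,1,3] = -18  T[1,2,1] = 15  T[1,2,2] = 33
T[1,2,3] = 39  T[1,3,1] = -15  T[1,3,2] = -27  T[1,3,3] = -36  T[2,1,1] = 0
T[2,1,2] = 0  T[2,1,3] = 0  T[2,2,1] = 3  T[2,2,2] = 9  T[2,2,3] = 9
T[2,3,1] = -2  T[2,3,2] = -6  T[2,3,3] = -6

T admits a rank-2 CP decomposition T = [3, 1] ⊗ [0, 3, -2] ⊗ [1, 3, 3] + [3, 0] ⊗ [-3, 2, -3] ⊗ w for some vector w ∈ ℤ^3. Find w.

w = [1, 1, 2]

Subtract the known terms from T to get the rank-1 residual R = [3, 0] ⊗ [-3, 2, -3] ⊗ w, so R[i,j,k] = a[i]·b[j]·w[k]. Pick indices with nonzero a[1]·b[1] = (3)·(-3) = -9. Only the fibre through (1,1,·) is needed: R[1,1,:] = T[1,1,:] − Σₗ aₗ[1]bₗ[1]cₗ = [-9, -9, -18] − (3)·(0)·[1, 3, 3] = [-9, -9, -18]. Then w[k] = R[1,1,k] / -9 for each k, giving w = [-9, -9, -18] / -9 = [1, 1, 2].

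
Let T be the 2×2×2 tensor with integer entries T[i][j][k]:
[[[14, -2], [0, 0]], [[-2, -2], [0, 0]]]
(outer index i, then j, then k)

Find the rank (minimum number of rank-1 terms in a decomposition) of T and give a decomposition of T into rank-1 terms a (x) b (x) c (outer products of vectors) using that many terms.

rank(T) = 2

Lower bound: the mode-1 unfolding of T (rows indexed by i, columns by (j,k) = (0,0), (0,1), (1,0), (1,1)) is [[14, -2, 0, 0], [-2, -2, 0, 0]].
There the 2×2 minor on rows i ∈ {0, 1}, columns (j,k) ∈ {(0,0), (0,1)} is det [[14, -2], [-2, -2]] = -32 ≠ 0, so this unfolding has rank ≥ 2; CP rank is at least every unfolding rank, so rank(T) ≥ 2. (Unfolding ranks only ever bound the CP rank from below — rank(T) can be strictly larger than all of them — so the matching upper bound has to come from an explicit 2-term decomposition.)
Upper bound — finding two terms. Every mode-2 slice of T is a multiple of one matrix: T[:,j,:] = b[j]·M with b = (1, 0) and M = [[14, -2], [-2, -2]] (rows indexed by i, columns by k). So it suffices to write M as a sum of two rank-1 matrices.
Splitting M by its rows (i = 0, 1), M = (1, 0)(14, -2)ᵀ + (0, 1)(-2, -2)ᵀ.
Hence T = (1, 0) (x) (1, 0) (x) (14, -2) + (0, 1) (x) (1, 0) (x) (-2, -2), so rank(T) ≤ 2.
These bounds meet, so rank(T) = 2.
Check entry T[1,0,0] = -2: (0)·(1)·(14) + (1)·(1)·(-2) = -2.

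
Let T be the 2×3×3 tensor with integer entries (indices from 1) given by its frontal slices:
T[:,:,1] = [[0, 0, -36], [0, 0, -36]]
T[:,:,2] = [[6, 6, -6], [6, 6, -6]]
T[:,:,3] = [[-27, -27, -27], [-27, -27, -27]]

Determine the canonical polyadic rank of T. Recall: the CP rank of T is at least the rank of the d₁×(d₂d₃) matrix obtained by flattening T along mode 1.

Lower bound: the mode-3 unfolding of T (rows indexed by k, columns by (i,j) = (1,1), (1,2), (1,3), (2,1), (2,2), (2,3)) is [[0, 0, -36, 0, 0, -36], [6, 6, -6, 6, 6, -6], [-27, -27, -27, -27, -27, -27]].
There the 2×2 minor on rows k ∈ {1, 2}, columns (i,j) ∈ {(1,1), (1,3)} is det [[0, -36], [6, -6]] = 216 ≠ 0, so this unfolding has rank ≥ 2; CP rank is at least every unfolding rank, so rank(T) ≥ 2. (Flattening ranks never certify an upper bound on CP rank; for that we must actually write T with 2 rank-1 terms.)
Upper bound — finding two terms. Every mode-1 slice of T is a multiple of one matrix: T[i,:,:] = a[i]·M with a = [1, 1] and M = [[0, 6, -27], [0, 6, -27], [-36, -6, -27]] (rows indexed by j, columns by k). So it suffices to write M as a sum of two rank-1 matrices.
The rows of M satisfy (row 1) = (row 2), so splitting by rows, M = [1, 1, 0][0, 6, -27]ᵀ + [0, 0, 1][-36, -6, -27]ᵀ.
Hence T = [1, 1] ⊗ [1, 1, 0] ⊗ [0, 6, -27] + [1, 1] ⊗ [0, 0, 1] ⊗ [-36, -6, -27], so rank(T) ≤ 2.
These bounds meet, so rank(T) = 2.
Check entry T[2,3,2] = -6: (1)·(0)·(6) + (1)·(1)·(-6) = -6.

2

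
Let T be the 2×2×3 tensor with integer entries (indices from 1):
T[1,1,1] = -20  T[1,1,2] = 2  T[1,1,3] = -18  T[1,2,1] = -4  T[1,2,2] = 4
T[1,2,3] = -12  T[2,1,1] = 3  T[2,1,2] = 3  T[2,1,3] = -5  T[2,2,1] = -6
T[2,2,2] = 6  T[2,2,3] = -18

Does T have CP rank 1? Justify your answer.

No

The mode-3 unfolding of T (rows indexed by k, columns by (i,j) = (1,1), (1,2), (2,1), (2,2)) is [[-20, -4, 3, -6], [2, 4, 3, 6], [-18, -12, -5, -18]].
There the 2×2 minor on rows k ∈ {1, 2}, columns (i,j) ∈ {(1,1), (1,2)} is det [[-20, -4], [2, 4]] = -72 ≠ 0, so this unfolding has rank ≥ 2; CP rank is at least every unfolding rank, so rank(T) ≥ 2.
In particular rank(T) ≥ 2 > 1, so T is not rank-1.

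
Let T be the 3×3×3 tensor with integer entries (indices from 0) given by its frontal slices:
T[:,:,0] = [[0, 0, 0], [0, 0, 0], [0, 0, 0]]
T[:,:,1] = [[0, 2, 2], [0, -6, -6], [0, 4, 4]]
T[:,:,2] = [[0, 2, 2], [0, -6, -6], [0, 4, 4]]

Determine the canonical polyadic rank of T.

Lower bound: T ≠ 0 (e.g. T[0,1,1] = 2), so rank(T) ≥ 1.
Upper bound: if T = a (x) b (x) c then every fibre of T is a multiple of the corresponding factor, so read the factors off the fibres through the nonzero entry T[0,1,1] = 2.
The mode-1 fibre T[:,1,1] = [2, -6, 4] gives a = (1, -3, 2) (primitive direction); the mode-2 fibre T[0,:,1] = [0, 2, 2] gives b = (0, 1, 1); then c[k] = T[0,1,k] / (a[0]·b[1]) = [0, 2, 2] / 1 = (0, 2, 2).
Expanding (1, -3, 2) (x) (0, 1, 1) (x) (0, 2, 2) reproduces all 27 entries of T, so T = (1, -3, 2) (x) (0, 1, 1) (x) (0, 2, 2) and rank(T) ≤ 1.
These bounds meet, so rank(T) = 1.

1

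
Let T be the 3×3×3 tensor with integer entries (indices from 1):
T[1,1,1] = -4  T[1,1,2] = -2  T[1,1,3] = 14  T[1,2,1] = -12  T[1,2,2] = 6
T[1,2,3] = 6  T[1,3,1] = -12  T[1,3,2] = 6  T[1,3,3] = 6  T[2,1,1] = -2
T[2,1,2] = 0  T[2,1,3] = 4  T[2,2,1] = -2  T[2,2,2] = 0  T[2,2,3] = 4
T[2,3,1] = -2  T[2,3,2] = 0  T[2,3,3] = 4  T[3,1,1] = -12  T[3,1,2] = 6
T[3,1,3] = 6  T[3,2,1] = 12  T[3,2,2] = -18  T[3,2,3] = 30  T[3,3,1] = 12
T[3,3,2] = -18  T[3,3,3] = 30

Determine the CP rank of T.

Lower bound: the mode-3 unfolding of T (rows indexed by k, columns by (i,j) = (1,1), (1,2), (1,3), (2,1), (2,2), (2,3), (3,1), (3,2), (3,3)) is [[-4, -12, -12, -2, -2, -2, -12, 12, 12], [-2, 6, 6, 0, 0, 0, 6, -18, -18], [14, 6, 6, 4, 4, 4, 6, 30, 30]].
There the 2×2 minor on rows k ∈ {1, 2}, columns (i,j) ∈ {(1,1), (1,2)} is det [[-4, -12], [-2, 6]] = -48 ≠ 0, so this unfolding has rank ≥ 2; CP rank is at least every unfolding rank, so rank(T) ≥ 2. (Flattening ranks never certify an upper bound on CP rank; for that we must actually write T with 2 rank-1 terms.)
Upper bound — finding two terms. Write S_k = T[:,:,k] for the frontal slices: S₁ = [[-4, -12, -12], [-2, -2, -2], [-12, 12, 12]], S₂ = [[-2, 6, 6], [0, 0, 0], [6, -18, -18]], S₃ = [[14, 6, 6], [4, 4, 4], [6, 30, 30]].
If T = a₁ ⊗ b₁ ⊗ c₁ + a₂ ⊗ b₂ ⊗ c₂ then each S_k = c₁[k]·a₁b₁ᵀ + c₂[k]·a₂b₂ᵀ. S₁ and S₂ are linearly independent, so a₁b₁ᵀ and a₂b₂ᵀ must span the same plane of matrices: they are the rank-1 matrices of the form x·S₁ + y·S₂.
The 2×2 minor of x·S₁ + y·S₂ on rows {1,2}, columns {1,2} is −16·x² + 16·xy = (-16)·(x − y)(x), vanishing at (x:y) = (1:1) and (0:1).
M₁ = S₁ + S₂ = [[-6, -6, -6], [-2, -2, -2], [-6, -6, -6]] = (-2)·(3, 1, 3)(1, 1, 1)ᵀ and M₂ = S₂ = [[-2, 6, 6], [0, 0, 0], [6, -18, -18]] = (-2)·(1, 0, -3)(1, -3, -3)ᵀ, so take a₁ = (3, 1, 3), b₁ = (1, 1, 1), a₂ = (1, 0, -3), b₂ = (1, -3, -3).
Each slice is an integer combination of E₁ = a₁b₁ᵀ and E₂ = a₂b₂ᵀ: S₁ = −2·E₁ + 2·E₂, S₂ = −2·E₂, S₃ = 4·E₁ + 2·E₂; reading off coefficients, c₁ = (-2, 0, 4) and c₂ = (2, -2, 2).
Hence T = (3, 1, 3) ⊗ (1, 1, 1) ⊗ (-2, 0, 4) + (1, 0, -3) ⊗ (1, -3, -3) ⊗ (2, -2, 2), so rank(T) ≤ 2.
These bounds meet, so rank(T) = 2.
Check entry T[3,1,3] = 6: (3)·(1)·(4) + (-3)·(1)·(2) = 6.

2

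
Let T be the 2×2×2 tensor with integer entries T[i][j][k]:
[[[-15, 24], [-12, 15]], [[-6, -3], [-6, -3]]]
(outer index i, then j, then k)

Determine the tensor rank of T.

2

Lower bound: the mode-3 unfolding of T (rows indexed by k, columns by (i,j) = (0,0), (0,1), (1,0), (1,1)) is [[-15, -12, -6, -6], [24, 15, -3, -3]].
There the 2×2 minor on rows k ∈ {0, 1}, columns (i,j) ∈ {(0,0), (0,1)} is det [[-15, -12], [24, 15]] = 63 ≠ 0, so this unfolding has rank ≥ 2; CP rank is at least every unfolding rank, so rank(T) ≥ 2. (This is only a lower bound: in general the CP rank may exceed every unfolding rank, so we still need to exhibit 2 rank-1 terms summing to T.)
Upper bound — finding two terms. Write S_k = T[:,:,k] for the frontal slices: S₀ = [[-15, -12], [-6, -6]], S₁ = [[24, 15], [-3, -3]].
If T = a₁ (x) b₁ (x) c₁ + a₂ (x) b₂ (x) c₂ then each S_k = c₁[k]·a₁b₁ᵀ + c₂[k]·a₂b₂ᵀ. S₀ and S₁ are linearly independent, so a₁b₁ᵀ and a₂b₂ᵀ must span the same plane of matrices: they are the rank-1 matrices of the form x·S₀ + y·S₁.
det(x·S₀ + y·S₁) is 18·x² − 45·xy − 27·y² = 9·(x − 3·y)(2·x + y), vanishing at (x:y) = (3:1) and (1:-2).
M₁ = 3·S₀ + S₁ = [[-21, -21], [-21, -21]] = (-21)·[1, 1][1, 1]ᵀ and M₂ = S₀ − 2·S₁ = [[-63, -42], [0, 0]] = (-21)·[1, 0][3, 2]ᵀ, so take a₁ = [1, 1], b₁ = [1, 1], a₂ = [1, 0], b₂ = [3, 2].
Each slice is an integer combination of E₁ = a₁b₁ᵀ and E₂ = a₂b₂ᵀ: S₀ = −6·E₁ − 3·E₂, S₁ = −3·E₁ + 9·E₂; reading off coefficients, c₁ = [-6, -3] and c₂ = [-3, 9].
Hence T = [1, 1] (x) [1, 1] (x) [-6, -3] + [1, 0] (x) [3, 2] (x) [-3, 9], so rank(T) ≤ 2.
These bounds meet, so rank(T) = 2.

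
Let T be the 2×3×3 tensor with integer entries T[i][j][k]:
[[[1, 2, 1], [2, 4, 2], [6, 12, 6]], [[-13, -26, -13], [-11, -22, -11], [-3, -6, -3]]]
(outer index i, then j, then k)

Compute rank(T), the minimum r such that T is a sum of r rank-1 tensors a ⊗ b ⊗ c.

Lower bound: in the mode-2 unfolding of T (rows indexed by j, columns by (i,k)) the 2×2 minor on rows j ∈ {0, 1}, columns (i,k) ∈ {(0,0), (1,0)} is det [[1, -13], [2, -11]] = 15 ≠ 0, so that unfolding has rank ≥ 2 and hence rank(T) ≥ 2 (CP rank is at least every unfolding rank, though it can be larger).
Upper bound: T[:,:,k] = c[k]·M for every slice, with c = (1, 2, 1) and M = [[1, 2, 6], [-13, -11, -3]] (rows i, columns j).
Splitting M by its rows (i = 0, 1), M = (1, 0)(1, 2, 6)ᵀ + (0, 1)(-13, -11, -3)ᵀ.
Hence T = (1, 0) ⊗ (1, 2, 6) ⊗ (1, 2, 1) + (0, 1) ⊗ (-13, -11, -3) ⊗ (1, 2, 1), so rank(T) ≤ 2.
These bounds meet, so rank(T) = 2.

2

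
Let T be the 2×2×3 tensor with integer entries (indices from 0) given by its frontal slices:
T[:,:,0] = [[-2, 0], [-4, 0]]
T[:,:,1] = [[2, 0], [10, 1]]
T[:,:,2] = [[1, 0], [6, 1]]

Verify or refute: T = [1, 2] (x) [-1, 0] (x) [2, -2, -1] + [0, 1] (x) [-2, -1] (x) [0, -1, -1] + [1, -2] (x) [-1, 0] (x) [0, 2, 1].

No

Reconstruct entry (0,0,1) from the claimed factors: Σₗ aₗ[0]bₗ[0]cₗ[1] = (1)·(-1)·(-2) + (0)·(-2)·(-1) + (1)·(-1)·(2) = 0, but T[0,0,1] = 2. The claim is false.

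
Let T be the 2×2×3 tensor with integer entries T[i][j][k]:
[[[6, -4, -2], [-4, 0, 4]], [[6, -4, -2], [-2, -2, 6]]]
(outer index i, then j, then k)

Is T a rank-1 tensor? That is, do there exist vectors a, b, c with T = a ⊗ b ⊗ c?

The mode-3 unfolding of T (rows indexed by k, columns by (i,j) = (0,0), (0,1), (1,0), (1,1)) is [[6, -4, 6, -2], [-4, 0, -4, -2], [-2, 4, -2, 6]].
There the 3×3 minor on rows k ∈ {0, 1, 2}, columns (i,j) ∈ {(0,0), (0,1), (1,1)} is det [[6, -4, -2], [-4, 0, -2], [-2, 4, 6]] = -32 ≠ 0, so this unfolding has rank ≥ 3; CP rank is at least every unfolding rank, so rank(T) ≥ 3.
In particular rank(T) ≥ 3 > 1, so T is not rank-1.

No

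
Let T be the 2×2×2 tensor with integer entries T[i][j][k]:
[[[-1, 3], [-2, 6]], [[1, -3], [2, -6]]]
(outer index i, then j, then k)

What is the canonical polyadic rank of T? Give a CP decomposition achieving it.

rank(T) = 1

Lower bound: T ≠ 0 (e.g. T[0,0,0] = -1), so rank(T) ≥ 1.
Upper bound: if T = a ∘ b ∘ c then every fibre of T is a multiple of the corresponding factor, so read the factors off the fibres through the nonzero entry T[0,0,0] = -1.
The mode-1 fibre T[:,0,0] = [-1, 1] gives a = [1, -1] (primitive direction); the mode-2 fibre T[0,:,0] = [-1, -2] gives b = [1, 2]; then c[k] = T[0,0,k] / (a[0]·b[0]) = [-1, 3] / 1 = [-1, 3].
Expanding [1, -1] ∘ [1, 2] ∘ [-1, 3] reproduces all 8 entries of T, so T = [1, -1] ∘ [1, 2] ∘ [-1, 3] and rank(T) ≤ 1.
These bounds meet, so rank(T) = 1.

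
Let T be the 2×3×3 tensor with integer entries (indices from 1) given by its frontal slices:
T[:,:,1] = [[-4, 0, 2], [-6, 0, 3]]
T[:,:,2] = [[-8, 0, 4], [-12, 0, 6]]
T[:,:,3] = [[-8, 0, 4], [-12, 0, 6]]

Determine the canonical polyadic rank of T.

Lower bound: T ≠ 0 (e.g. T[1,1,1] = -4), so rank(T) ≥ 1.
Upper bound: if T = a ⊗ b ⊗ c then every fibre of T is a multiple of the corresponding factor, so read the factors off the fibres through the nonzero entry T[1,1,1] = -4.
The mode-1 fibre T[:,1,1] = [-4, -6] gives a = [2, 3] (primitive direction); the mode-2 fibre T[1,:,1] = [-4, 0, 2] gives b = [2, 0, -1]; then c[k] = T[1,1,k] / (a[1]·b[1]) = [-4, -8, -8] / 4 = [-1, -2, -2].
Expanding [2, 3] ⊗ [2, 0, -1] ⊗ [-1, -2, -2] reproduces all 18 entries of T, so T = [2, 3] ⊗ [2, 0, -1] ⊗ [-1, -2, -2] and rank(T) ≤ 1.
These bounds meet, so rank(T) = 1.
Check entry T[2,3,3] = 6: (3)·(-1)·(-2) = 6.

1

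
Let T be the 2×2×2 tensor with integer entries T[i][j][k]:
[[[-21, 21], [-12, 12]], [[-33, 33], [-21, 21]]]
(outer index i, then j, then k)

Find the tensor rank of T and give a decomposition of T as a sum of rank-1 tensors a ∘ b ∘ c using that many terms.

rank(T) = 2

Lower bound: the mode-1 unfolding of T (rows indexed by i, columns by (j,k) = (0,0), (0,1), (1,0), (1,1)) is [[-21, 21, -12, 12], [-33, 33, -21, 21]].
There the 2×2 minor on rows i ∈ {0, 1}, columns (j,k) ∈ {(0,0), (1,0)} is det [[-21, -12], [-33, -21]] = 45 ≠ 0, so this unfolding has rank ≥ 2; CP rank is at least every unfolding rank, so rank(T) ≥ 2. (Flattening ranks never certify an upper bound on CP rank; for that we must actually write T with 2 rank-1 terms.)
Upper bound — finding two terms. Every mode-3 slice of T is a multiple of one matrix: T[:,:,k] = c[k]·M with c = (1, -1) and M = [[-21, -12], [-33, -21]] (rows indexed by i, columns by j). So it suffices to write M as a sum of two rank-1 matrices.
Splitting M by its rows (i = 0, 1), M = (1, 0)(-21, -12)ᵀ + (0, 1)(-33, -21)ᵀ.
Hence T = (1, 0) ∘ (-21, -12) ∘ (1, -1) + (0, 1) ∘ (-33, -21) ∘ (1, -1), so rank(T) ≤ 2.
These bounds meet, so rank(T) = 2.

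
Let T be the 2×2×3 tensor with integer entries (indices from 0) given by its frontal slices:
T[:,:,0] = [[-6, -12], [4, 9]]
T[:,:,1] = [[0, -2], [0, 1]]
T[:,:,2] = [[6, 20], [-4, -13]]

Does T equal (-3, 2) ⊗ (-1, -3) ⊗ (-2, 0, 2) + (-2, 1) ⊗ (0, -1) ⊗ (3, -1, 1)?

Yes

Reconstruct entrywise from the claimed factors. For example, T[0,0,0] = -6 and Σₗ aₗ[0]bₗ[0]cₗ[0] = (-3)·(-1)·(-2) + (-2)·(0)·(3) = -6; checking all 12 entries, every one matches. The claim holds.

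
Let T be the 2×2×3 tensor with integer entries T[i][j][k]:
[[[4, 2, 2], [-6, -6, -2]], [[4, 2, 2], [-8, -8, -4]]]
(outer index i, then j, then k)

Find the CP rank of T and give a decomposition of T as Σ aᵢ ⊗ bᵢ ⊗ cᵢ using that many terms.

rank(T) = 3

Lower bound: the mode-3 unfolding of T (rows indexed by k, columns by (i,j) = (0,0), (0,1), (1,0), (1,1)) is [[4, -6, 4, -8], [2, -6, 2, -8], [2, -2, 2, -4]].
There the 3×3 minor on rows k ∈ {0, 1, 2}, columns (i,j) ∈ {(0,0), (0,1), (1,1)} is det [[4, -6, -8], [2, -6, -8], [2, -2, -4]] = 16 ≠ 0, so this unfolding has rank ≥ 3; CP rank is at least every unfolding rank, so rank(T) ≥ 3. (Unfolding ranks only ever bound the CP rank from below — rank(T) can be strictly larger than all of them — so the matching upper bound has to come from an explicit 3-term decomposition.)
Upper bound: T is a sum of 3 rank-1 terms, T = [0, 1] ⊗ [0, 1] ⊗ [-2, -2, -2] + [1, 1] ⊗ [1, -2] ⊗ [2, 4, 0] + [1, 1] ⊗ [1, -1] ⊗ [2, -2, 2] (written with every a and b primitive with positive leading entry and the scale carried by c; CP decompositions are not unique, and this one is verified by expanding entrywise), so rank(T) ≤ 3.
These bounds meet, so rank(T) = 3.
Check entry T[1,1,0] = -8: (1)·(1)·(-2) + (1)·(-2)·(2) + (1)·(-1)·(2) = -8.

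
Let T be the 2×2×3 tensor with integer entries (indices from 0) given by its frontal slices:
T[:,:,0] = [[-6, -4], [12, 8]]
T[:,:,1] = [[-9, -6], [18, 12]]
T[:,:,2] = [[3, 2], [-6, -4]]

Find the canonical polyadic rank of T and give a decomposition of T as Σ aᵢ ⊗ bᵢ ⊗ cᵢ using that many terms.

Lower bound: T ≠ 0 (e.g. T[0,0,0] = -6), so rank(T) ≥ 1.
Upper bound: if T = a ⊗ b ⊗ c then every fibre of T is a multiple of the corresponding factor, so read the factors off the fibres through the nonzero entry T[0,0,0] = -6.
The mode-1 fibre T[:,0,0] = [-6, 12] gives a = [1, -2] (primitive direction); the mode-2 fibre T[0,:,0] = [-6, -4] gives b = [3, 2]; then c[k] = T[0,0,k] / (a[0]·b[0]) = [-6, -9, 3] / 3 = [-2, -3, 1].
Expanding [1, -2] ⊗ [3, 2] ⊗ [-2, -3, 1] reproduces all 12 entries of T, so T = [1, -2] ⊗ [3, 2] ⊗ [-2, -3, 1] and rank(T) ≤ 1.
These bounds meet, so rank(T) = 1.

rank(T) = 1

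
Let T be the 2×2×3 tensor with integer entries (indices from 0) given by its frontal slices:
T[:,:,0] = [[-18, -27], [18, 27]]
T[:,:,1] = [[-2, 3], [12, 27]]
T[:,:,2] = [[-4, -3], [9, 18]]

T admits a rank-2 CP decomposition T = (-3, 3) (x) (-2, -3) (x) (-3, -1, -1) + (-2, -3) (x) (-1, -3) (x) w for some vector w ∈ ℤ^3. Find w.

w = (0, 2, 1)

Subtract the known terms from T to get the rank-1 residual R = (-2, -3) (x) (-1, -3) (x) w, so R[i,j,k] = a[i]·b[j]·w[k]. Pick indices with nonzero a[0]·b[0] = (-2)·(-1) = 2. Only the fibre through (0,0,·) is needed: R[0,0,:] = T[0,0,:] − Σₗ aₗ[0]bₗ[0]cₗ = [-18, -2, -4] − (-3)·(-2)·(-3, -1, -1) = [0, 4, 2]. Then w[k] = R[0,0,k] / 2 for each k, giving w = [0, 4, 2] / 2 = (0, 2, 1).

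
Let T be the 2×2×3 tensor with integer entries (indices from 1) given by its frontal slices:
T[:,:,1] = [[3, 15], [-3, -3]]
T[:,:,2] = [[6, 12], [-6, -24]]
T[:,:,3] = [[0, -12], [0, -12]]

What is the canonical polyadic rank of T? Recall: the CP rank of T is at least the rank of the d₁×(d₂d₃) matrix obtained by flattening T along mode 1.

Lower bound: in the mode-3 unfolding of T (rows indexed by k, columns by (i,j)) the 2×2 minor on rows k ∈ {1, 2}, columns (i,j) ∈ {(1,1), (1,2)} is det [[3, 15], [6, 12]] = -54 ≠ 0, so that unfolding has rank ≥ 2 and hence rank(T) ≥ 2 (CP rank is at least every unfolding rank, though it can be larger).
Upper bound: with S_k = T[:,:,k], the two rank-1 terms a₁b₁ᵀ, a₂b₂ᵀ are the rank-1 members of the pencil x·S₁ + y·S₂.
det(x·S₁ + y·S₂) is 36·x² + 36·xy − 72·y² = 36·(x + 2·y)(x − y), vanishing at (x:y) = (2:-1) and (1:1).
M₁ = 2·S₁ − S₂ = [[0, 18], [0, 18]] = 18·[1, 1][0, 1]ᵀ and M₂ = S₁ + S₂ = [[9, 27], [-9, -27]] = 9·[1, -1][1, 3]ᵀ, so take a₁ = [1, 1], b₁ = [0, 1], a₂ = [1, -1], b₂ = [1, 3].
Each slice is an integer combination of E₁ = a₁b₁ᵀ and E₂ = a₂b₂ᵀ: S₁ = 6·E₁ + 3·E₂, S₂ = −6·E₁ + 6·E₂, S₃ = −12·E₁; reading off coefficients, c₁ = [6, -6, -12] and c₂ = [3, 6, 0].
Hence T = [1, 1] ⊗ [0, 1] ⊗ [6, -6, -12] + [1, -1] ⊗ [1, 3] ⊗ [3, 6, 0], so rank(T) ≤ 2.
These bounds meet, so rank(T) = 2.

2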